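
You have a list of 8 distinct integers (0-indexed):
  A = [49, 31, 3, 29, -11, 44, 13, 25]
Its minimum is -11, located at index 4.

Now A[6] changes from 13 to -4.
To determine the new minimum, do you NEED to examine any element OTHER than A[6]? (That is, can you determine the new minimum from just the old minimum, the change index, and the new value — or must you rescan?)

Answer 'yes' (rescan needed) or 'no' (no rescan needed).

Old min = -11 at index 4
Change at index 6: 13 -> -4
Index 6 was NOT the min. New min = min(-11, -4). No rescan of other elements needed.
Needs rescan: no

Answer: no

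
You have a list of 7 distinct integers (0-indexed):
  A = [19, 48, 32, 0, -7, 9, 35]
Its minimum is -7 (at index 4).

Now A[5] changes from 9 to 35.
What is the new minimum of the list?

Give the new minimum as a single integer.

Answer: -7

Derivation:
Old min = -7 (at index 4)
Change: A[5] 9 -> 35
Changed element was NOT the old min.
  New min = min(old_min, new_val) = min(-7, 35) = -7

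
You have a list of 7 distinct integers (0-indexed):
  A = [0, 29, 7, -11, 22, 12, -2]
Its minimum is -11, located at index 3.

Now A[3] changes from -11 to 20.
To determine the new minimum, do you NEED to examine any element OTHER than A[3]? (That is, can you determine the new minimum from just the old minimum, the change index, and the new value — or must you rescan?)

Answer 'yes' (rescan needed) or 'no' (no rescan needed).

Answer: yes

Derivation:
Old min = -11 at index 3
Change at index 3: -11 -> 20
Index 3 WAS the min and new value 20 > old min -11. Must rescan other elements to find the new min.
Needs rescan: yes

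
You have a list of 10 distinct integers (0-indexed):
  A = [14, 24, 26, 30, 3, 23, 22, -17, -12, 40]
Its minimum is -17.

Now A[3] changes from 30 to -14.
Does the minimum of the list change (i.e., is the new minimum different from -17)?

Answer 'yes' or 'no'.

Answer: no

Derivation:
Old min = -17
Change: A[3] 30 -> -14
Changed element was NOT the min; min changes only if -14 < -17.
New min = -17; changed? no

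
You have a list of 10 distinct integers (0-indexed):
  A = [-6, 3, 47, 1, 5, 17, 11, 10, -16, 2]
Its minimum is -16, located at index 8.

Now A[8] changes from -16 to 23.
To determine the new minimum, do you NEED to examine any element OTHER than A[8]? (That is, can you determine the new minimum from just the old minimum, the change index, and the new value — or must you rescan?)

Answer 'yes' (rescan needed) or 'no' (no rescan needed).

Answer: yes

Derivation:
Old min = -16 at index 8
Change at index 8: -16 -> 23
Index 8 WAS the min and new value 23 > old min -16. Must rescan other elements to find the new min.
Needs rescan: yes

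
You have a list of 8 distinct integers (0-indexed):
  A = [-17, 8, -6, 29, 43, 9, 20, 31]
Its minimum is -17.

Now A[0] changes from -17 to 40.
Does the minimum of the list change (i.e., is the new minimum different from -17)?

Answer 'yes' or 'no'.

Old min = -17
Change: A[0] -17 -> 40
Changed element was the min; new min must be rechecked.
New min = -6; changed? yes

Answer: yes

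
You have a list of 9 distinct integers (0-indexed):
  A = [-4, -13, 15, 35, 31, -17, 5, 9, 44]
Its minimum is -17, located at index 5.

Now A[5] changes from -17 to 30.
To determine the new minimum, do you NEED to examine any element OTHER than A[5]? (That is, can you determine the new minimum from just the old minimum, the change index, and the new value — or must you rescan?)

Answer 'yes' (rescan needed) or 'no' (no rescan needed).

Answer: yes

Derivation:
Old min = -17 at index 5
Change at index 5: -17 -> 30
Index 5 WAS the min and new value 30 > old min -17. Must rescan other elements to find the new min.
Needs rescan: yes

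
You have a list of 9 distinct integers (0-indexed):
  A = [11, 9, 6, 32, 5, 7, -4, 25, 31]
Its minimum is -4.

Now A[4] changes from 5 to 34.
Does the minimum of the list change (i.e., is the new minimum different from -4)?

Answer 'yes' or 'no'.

Answer: no

Derivation:
Old min = -4
Change: A[4] 5 -> 34
Changed element was NOT the min; min changes only if 34 < -4.
New min = -4; changed? no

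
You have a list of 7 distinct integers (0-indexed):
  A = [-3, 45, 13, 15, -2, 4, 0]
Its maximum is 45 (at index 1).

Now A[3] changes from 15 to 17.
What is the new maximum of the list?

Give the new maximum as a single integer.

Answer: 45

Derivation:
Old max = 45 (at index 1)
Change: A[3] 15 -> 17
Changed element was NOT the old max.
  New max = max(old_max, new_val) = max(45, 17) = 45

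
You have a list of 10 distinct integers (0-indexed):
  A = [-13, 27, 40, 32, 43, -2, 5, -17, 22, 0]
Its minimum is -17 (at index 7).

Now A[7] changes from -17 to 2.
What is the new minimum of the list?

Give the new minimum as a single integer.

Old min = -17 (at index 7)
Change: A[7] -17 -> 2
Changed element WAS the min. Need to check: is 2 still <= all others?
  Min of remaining elements: -13
  New min = min(2, -13) = -13

Answer: -13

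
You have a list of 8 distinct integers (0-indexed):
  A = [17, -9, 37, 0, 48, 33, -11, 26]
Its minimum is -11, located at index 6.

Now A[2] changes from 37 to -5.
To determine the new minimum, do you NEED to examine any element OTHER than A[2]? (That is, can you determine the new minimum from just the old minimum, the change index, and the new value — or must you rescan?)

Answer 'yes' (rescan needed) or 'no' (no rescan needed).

Old min = -11 at index 6
Change at index 2: 37 -> -5
Index 2 was NOT the min. New min = min(-11, -5). No rescan of other elements needed.
Needs rescan: no

Answer: no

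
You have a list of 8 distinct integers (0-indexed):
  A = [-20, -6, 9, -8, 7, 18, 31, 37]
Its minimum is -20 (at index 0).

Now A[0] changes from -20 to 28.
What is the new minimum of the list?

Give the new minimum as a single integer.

Answer: -8

Derivation:
Old min = -20 (at index 0)
Change: A[0] -20 -> 28
Changed element WAS the min. Need to check: is 28 still <= all others?
  Min of remaining elements: -8
  New min = min(28, -8) = -8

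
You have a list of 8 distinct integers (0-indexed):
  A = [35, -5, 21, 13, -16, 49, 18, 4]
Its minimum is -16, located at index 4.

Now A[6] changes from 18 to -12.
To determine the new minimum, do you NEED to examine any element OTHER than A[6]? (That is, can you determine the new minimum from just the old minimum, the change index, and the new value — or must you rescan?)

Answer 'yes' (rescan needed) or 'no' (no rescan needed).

Old min = -16 at index 4
Change at index 6: 18 -> -12
Index 6 was NOT the min. New min = min(-16, -12). No rescan of other elements needed.
Needs rescan: no

Answer: no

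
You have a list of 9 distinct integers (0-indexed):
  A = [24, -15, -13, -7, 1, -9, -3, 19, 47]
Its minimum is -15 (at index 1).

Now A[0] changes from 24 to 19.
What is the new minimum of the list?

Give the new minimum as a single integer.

Answer: -15

Derivation:
Old min = -15 (at index 1)
Change: A[0] 24 -> 19
Changed element was NOT the old min.
  New min = min(old_min, new_val) = min(-15, 19) = -15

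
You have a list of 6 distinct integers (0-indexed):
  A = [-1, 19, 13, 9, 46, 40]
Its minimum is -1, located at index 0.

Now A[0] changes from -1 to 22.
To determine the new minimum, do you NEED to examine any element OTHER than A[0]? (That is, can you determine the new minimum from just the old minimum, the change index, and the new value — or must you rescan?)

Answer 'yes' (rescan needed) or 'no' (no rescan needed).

Old min = -1 at index 0
Change at index 0: -1 -> 22
Index 0 WAS the min and new value 22 > old min -1. Must rescan other elements to find the new min.
Needs rescan: yes

Answer: yes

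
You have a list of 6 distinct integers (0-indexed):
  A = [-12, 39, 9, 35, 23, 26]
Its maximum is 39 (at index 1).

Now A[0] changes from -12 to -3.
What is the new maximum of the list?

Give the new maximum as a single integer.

Answer: 39

Derivation:
Old max = 39 (at index 1)
Change: A[0] -12 -> -3
Changed element was NOT the old max.
  New max = max(old_max, new_val) = max(39, -3) = 39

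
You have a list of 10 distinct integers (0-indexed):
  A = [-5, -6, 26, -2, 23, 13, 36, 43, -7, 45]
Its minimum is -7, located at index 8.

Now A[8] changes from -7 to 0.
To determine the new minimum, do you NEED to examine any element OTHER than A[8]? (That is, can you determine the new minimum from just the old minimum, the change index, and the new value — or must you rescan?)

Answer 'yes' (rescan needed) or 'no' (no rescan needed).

Old min = -7 at index 8
Change at index 8: -7 -> 0
Index 8 WAS the min and new value 0 > old min -7. Must rescan other elements to find the new min.
Needs rescan: yes

Answer: yes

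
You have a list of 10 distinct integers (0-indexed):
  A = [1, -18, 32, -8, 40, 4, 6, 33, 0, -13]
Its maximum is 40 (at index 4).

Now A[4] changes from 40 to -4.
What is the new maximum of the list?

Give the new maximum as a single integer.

Old max = 40 (at index 4)
Change: A[4] 40 -> -4
Changed element WAS the max -> may need rescan.
  Max of remaining elements: 33
  New max = max(-4, 33) = 33

Answer: 33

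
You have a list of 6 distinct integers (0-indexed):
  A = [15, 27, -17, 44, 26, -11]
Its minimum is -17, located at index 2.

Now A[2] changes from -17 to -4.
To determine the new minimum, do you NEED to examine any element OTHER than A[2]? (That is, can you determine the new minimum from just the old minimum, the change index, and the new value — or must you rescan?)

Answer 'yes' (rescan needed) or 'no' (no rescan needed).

Answer: yes

Derivation:
Old min = -17 at index 2
Change at index 2: -17 -> -4
Index 2 WAS the min and new value -4 > old min -17. Must rescan other elements to find the new min.
Needs rescan: yes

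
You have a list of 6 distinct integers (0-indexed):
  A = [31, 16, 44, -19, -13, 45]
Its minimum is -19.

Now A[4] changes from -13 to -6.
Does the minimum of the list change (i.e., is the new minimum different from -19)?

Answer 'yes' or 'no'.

Answer: no

Derivation:
Old min = -19
Change: A[4] -13 -> -6
Changed element was NOT the min; min changes only if -6 < -19.
New min = -19; changed? no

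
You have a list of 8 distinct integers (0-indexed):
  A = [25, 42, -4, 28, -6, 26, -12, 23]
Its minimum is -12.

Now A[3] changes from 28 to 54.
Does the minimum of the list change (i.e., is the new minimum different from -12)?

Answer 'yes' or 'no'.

Old min = -12
Change: A[3] 28 -> 54
Changed element was NOT the min; min changes only if 54 < -12.
New min = -12; changed? no

Answer: no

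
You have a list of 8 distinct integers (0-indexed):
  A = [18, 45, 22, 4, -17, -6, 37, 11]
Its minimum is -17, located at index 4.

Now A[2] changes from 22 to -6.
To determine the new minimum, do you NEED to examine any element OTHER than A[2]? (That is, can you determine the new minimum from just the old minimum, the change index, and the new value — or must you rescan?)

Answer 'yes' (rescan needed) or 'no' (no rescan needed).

Old min = -17 at index 4
Change at index 2: 22 -> -6
Index 2 was NOT the min. New min = min(-17, -6). No rescan of other elements needed.
Needs rescan: no

Answer: no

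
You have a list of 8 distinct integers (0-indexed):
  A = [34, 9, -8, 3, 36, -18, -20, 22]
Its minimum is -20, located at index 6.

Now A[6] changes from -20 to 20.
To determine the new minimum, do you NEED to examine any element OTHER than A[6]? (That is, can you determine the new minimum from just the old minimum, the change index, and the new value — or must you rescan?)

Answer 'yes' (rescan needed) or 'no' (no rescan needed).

Answer: yes

Derivation:
Old min = -20 at index 6
Change at index 6: -20 -> 20
Index 6 WAS the min and new value 20 > old min -20. Must rescan other elements to find the new min.
Needs rescan: yes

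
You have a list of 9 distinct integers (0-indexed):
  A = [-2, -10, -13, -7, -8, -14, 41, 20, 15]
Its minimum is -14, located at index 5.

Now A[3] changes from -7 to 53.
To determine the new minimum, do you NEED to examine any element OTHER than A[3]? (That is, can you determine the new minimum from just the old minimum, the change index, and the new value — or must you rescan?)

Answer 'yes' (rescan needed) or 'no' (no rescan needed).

Answer: no

Derivation:
Old min = -14 at index 5
Change at index 3: -7 -> 53
Index 3 was NOT the min. New min = min(-14, 53). No rescan of other elements needed.
Needs rescan: no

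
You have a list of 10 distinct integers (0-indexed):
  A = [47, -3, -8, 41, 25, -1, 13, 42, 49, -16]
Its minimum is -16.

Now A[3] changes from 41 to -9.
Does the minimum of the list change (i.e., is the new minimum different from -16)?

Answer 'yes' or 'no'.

Old min = -16
Change: A[3] 41 -> -9
Changed element was NOT the min; min changes only if -9 < -16.
New min = -16; changed? no

Answer: no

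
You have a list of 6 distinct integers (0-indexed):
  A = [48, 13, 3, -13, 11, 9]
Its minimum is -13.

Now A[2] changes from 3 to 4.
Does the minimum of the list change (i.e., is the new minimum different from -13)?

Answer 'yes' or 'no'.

Answer: no

Derivation:
Old min = -13
Change: A[2] 3 -> 4
Changed element was NOT the min; min changes only if 4 < -13.
New min = -13; changed? no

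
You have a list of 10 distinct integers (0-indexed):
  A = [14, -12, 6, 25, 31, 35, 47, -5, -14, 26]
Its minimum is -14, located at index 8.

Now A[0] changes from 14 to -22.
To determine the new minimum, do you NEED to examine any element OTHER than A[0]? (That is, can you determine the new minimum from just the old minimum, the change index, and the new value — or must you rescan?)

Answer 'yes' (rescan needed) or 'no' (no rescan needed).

Answer: no

Derivation:
Old min = -14 at index 8
Change at index 0: 14 -> -22
Index 0 was NOT the min. New min = min(-14, -22). No rescan of other elements needed.
Needs rescan: no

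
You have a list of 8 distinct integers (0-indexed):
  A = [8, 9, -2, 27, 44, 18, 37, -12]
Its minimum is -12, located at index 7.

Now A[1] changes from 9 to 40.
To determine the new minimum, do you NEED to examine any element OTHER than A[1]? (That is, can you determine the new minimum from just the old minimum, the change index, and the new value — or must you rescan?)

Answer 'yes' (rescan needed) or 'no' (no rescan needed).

Answer: no

Derivation:
Old min = -12 at index 7
Change at index 1: 9 -> 40
Index 1 was NOT the min. New min = min(-12, 40). No rescan of other elements needed.
Needs rescan: no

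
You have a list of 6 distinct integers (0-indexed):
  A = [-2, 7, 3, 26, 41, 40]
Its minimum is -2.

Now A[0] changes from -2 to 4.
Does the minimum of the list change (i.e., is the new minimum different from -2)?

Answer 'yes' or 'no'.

Answer: yes

Derivation:
Old min = -2
Change: A[0] -2 -> 4
Changed element was the min; new min must be rechecked.
New min = 3; changed? yes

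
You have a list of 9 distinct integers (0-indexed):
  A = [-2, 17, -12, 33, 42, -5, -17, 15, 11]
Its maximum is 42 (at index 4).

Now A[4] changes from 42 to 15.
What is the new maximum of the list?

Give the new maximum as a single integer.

Answer: 33

Derivation:
Old max = 42 (at index 4)
Change: A[4] 42 -> 15
Changed element WAS the max -> may need rescan.
  Max of remaining elements: 33
  New max = max(15, 33) = 33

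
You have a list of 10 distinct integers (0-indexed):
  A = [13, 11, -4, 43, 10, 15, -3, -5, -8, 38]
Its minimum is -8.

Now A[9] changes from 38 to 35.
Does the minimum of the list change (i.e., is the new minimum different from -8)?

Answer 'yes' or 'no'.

Old min = -8
Change: A[9] 38 -> 35
Changed element was NOT the min; min changes only if 35 < -8.
New min = -8; changed? no

Answer: no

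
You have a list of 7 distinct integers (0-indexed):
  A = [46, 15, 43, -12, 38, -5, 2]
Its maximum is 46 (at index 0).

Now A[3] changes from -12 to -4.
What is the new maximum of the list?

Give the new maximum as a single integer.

Answer: 46

Derivation:
Old max = 46 (at index 0)
Change: A[3] -12 -> -4
Changed element was NOT the old max.
  New max = max(old_max, new_val) = max(46, -4) = 46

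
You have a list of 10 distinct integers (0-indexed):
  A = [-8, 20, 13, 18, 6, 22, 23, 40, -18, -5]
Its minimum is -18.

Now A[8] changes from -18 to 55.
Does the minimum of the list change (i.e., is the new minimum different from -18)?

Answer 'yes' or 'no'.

Old min = -18
Change: A[8] -18 -> 55
Changed element was the min; new min must be rechecked.
New min = -8; changed? yes

Answer: yes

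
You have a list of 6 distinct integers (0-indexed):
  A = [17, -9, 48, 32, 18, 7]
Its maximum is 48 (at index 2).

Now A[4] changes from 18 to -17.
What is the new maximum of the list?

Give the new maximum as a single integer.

Answer: 48

Derivation:
Old max = 48 (at index 2)
Change: A[4] 18 -> -17
Changed element was NOT the old max.
  New max = max(old_max, new_val) = max(48, -17) = 48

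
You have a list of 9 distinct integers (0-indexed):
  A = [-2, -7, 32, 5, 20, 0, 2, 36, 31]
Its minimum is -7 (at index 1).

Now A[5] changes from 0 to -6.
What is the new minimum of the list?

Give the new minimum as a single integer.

Old min = -7 (at index 1)
Change: A[5] 0 -> -6
Changed element was NOT the old min.
  New min = min(old_min, new_val) = min(-7, -6) = -7

Answer: -7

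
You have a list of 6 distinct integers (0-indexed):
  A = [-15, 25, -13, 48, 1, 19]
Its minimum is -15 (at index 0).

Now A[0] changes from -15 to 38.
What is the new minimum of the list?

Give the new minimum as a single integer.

Old min = -15 (at index 0)
Change: A[0] -15 -> 38
Changed element WAS the min. Need to check: is 38 still <= all others?
  Min of remaining elements: -13
  New min = min(38, -13) = -13

Answer: -13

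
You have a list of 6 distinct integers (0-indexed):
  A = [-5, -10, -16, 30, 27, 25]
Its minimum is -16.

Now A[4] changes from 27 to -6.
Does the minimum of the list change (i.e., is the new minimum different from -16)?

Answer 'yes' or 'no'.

Old min = -16
Change: A[4] 27 -> -6
Changed element was NOT the min; min changes only if -6 < -16.
New min = -16; changed? no

Answer: no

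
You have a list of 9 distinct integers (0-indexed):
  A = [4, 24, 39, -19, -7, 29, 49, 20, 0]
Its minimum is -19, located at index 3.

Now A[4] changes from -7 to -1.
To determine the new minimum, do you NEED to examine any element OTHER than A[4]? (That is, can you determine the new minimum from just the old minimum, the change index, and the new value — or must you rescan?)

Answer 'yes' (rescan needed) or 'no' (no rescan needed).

Answer: no

Derivation:
Old min = -19 at index 3
Change at index 4: -7 -> -1
Index 4 was NOT the min. New min = min(-19, -1). No rescan of other elements needed.
Needs rescan: no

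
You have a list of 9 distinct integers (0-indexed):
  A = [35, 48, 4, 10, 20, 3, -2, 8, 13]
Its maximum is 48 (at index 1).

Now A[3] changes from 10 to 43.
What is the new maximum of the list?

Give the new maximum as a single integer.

Old max = 48 (at index 1)
Change: A[3] 10 -> 43
Changed element was NOT the old max.
  New max = max(old_max, new_val) = max(48, 43) = 48

Answer: 48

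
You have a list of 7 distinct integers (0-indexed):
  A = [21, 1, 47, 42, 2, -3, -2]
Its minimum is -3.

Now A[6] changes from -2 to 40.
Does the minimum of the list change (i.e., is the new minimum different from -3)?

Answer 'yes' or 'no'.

Answer: no

Derivation:
Old min = -3
Change: A[6] -2 -> 40
Changed element was NOT the min; min changes only if 40 < -3.
New min = -3; changed? no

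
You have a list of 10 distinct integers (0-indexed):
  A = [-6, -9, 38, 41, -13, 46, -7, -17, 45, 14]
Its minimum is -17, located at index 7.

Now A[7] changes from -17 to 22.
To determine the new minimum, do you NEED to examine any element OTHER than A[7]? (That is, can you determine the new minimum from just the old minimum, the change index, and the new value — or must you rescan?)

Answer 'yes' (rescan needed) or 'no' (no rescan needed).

Old min = -17 at index 7
Change at index 7: -17 -> 22
Index 7 WAS the min and new value 22 > old min -17. Must rescan other elements to find the new min.
Needs rescan: yes

Answer: yes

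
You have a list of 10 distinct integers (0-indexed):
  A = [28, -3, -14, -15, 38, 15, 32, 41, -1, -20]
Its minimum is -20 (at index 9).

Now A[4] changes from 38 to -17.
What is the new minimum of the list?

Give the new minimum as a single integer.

Old min = -20 (at index 9)
Change: A[4] 38 -> -17
Changed element was NOT the old min.
  New min = min(old_min, new_val) = min(-20, -17) = -20

Answer: -20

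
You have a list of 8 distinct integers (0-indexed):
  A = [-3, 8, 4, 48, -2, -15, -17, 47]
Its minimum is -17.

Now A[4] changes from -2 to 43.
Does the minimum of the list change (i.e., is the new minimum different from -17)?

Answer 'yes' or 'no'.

Answer: no

Derivation:
Old min = -17
Change: A[4] -2 -> 43
Changed element was NOT the min; min changes only if 43 < -17.
New min = -17; changed? no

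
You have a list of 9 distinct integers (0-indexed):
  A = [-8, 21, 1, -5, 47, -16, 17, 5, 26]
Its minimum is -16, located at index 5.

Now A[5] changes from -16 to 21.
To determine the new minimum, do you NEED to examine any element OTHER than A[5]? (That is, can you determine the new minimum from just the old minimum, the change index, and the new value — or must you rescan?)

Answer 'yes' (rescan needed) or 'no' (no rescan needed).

Answer: yes

Derivation:
Old min = -16 at index 5
Change at index 5: -16 -> 21
Index 5 WAS the min and new value 21 > old min -16. Must rescan other elements to find the new min.
Needs rescan: yes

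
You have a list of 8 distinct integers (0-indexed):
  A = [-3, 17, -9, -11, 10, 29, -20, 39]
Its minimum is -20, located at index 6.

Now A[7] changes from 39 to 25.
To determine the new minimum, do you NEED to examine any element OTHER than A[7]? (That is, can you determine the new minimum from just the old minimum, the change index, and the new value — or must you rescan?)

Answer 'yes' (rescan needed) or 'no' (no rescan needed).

Answer: no

Derivation:
Old min = -20 at index 6
Change at index 7: 39 -> 25
Index 7 was NOT the min. New min = min(-20, 25). No rescan of other elements needed.
Needs rescan: no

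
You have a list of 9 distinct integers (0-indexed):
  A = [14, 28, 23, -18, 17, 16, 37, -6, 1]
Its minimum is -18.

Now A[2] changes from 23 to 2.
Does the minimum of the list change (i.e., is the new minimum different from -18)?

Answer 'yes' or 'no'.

Answer: no

Derivation:
Old min = -18
Change: A[2] 23 -> 2
Changed element was NOT the min; min changes only if 2 < -18.
New min = -18; changed? no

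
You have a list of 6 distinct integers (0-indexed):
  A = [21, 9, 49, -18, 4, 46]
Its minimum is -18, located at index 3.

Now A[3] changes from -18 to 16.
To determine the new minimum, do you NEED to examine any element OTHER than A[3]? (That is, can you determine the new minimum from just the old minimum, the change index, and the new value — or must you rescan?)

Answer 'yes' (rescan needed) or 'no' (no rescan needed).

Old min = -18 at index 3
Change at index 3: -18 -> 16
Index 3 WAS the min and new value 16 > old min -18. Must rescan other elements to find the new min.
Needs rescan: yes

Answer: yes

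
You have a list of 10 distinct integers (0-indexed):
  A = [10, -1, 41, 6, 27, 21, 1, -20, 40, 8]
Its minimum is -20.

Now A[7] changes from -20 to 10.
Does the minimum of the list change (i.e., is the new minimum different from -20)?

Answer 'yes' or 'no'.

Old min = -20
Change: A[7] -20 -> 10
Changed element was the min; new min must be rechecked.
New min = -1; changed? yes

Answer: yes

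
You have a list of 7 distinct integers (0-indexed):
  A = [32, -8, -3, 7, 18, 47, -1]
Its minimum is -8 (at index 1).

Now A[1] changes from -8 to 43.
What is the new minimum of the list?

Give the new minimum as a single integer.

Old min = -8 (at index 1)
Change: A[1] -8 -> 43
Changed element WAS the min. Need to check: is 43 still <= all others?
  Min of remaining elements: -3
  New min = min(43, -3) = -3

Answer: -3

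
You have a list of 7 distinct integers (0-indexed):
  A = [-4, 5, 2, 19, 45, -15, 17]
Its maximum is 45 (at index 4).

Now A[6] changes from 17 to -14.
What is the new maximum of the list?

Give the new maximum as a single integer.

Answer: 45

Derivation:
Old max = 45 (at index 4)
Change: A[6] 17 -> -14
Changed element was NOT the old max.
  New max = max(old_max, new_val) = max(45, -14) = 45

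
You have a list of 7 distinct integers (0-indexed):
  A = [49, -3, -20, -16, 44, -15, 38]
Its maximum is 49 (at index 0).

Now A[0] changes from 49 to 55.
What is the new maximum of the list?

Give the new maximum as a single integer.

Answer: 55

Derivation:
Old max = 49 (at index 0)
Change: A[0] 49 -> 55
Changed element WAS the max -> may need rescan.
  Max of remaining elements: 44
  New max = max(55, 44) = 55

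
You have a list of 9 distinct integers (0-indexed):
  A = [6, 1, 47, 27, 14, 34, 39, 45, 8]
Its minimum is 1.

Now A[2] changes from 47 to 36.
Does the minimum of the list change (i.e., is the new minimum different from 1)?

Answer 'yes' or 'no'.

Old min = 1
Change: A[2] 47 -> 36
Changed element was NOT the min; min changes only if 36 < 1.
New min = 1; changed? no

Answer: no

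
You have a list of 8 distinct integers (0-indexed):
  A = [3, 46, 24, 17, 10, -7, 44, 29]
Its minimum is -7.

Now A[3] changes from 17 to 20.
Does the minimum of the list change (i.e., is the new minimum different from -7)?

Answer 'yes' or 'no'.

Answer: no

Derivation:
Old min = -7
Change: A[3] 17 -> 20
Changed element was NOT the min; min changes only if 20 < -7.
New min = -7; changed? no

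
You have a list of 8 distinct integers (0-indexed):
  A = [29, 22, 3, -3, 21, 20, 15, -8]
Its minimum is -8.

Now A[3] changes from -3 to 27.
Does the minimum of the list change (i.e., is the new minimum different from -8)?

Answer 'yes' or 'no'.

Old min = -8
Change: A[3] -3 -> 27
Changed element was NOT the min; min changes only if 27 < -8.
New min = -8; changed? no

Answer: no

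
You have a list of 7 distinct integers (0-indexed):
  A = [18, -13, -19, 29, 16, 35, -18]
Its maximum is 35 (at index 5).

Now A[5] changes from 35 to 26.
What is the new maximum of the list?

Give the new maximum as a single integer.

Old max = 35 (at index 5)
Change: A[5] 35 -> 26
Changed element WAS the max -> may need rescan.
  Max of remaining elements: 29
  New max = max(26, 29) = 29

Answer: 29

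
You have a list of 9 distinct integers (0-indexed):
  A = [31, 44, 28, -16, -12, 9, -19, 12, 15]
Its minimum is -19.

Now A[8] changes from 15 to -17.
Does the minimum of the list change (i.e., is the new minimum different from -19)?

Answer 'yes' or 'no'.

Answer: no

Derivation:
Old min = -19
Change: A[8] 15 -> -17
Changed element was NOT the min; min changes only if -17 < -19.
New min = -19; changed? no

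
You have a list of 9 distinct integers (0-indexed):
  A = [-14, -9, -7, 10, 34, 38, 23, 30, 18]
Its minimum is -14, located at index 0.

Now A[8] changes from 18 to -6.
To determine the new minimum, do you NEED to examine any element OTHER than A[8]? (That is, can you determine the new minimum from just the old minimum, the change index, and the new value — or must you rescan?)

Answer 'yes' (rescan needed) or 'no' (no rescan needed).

Old min = -14 at index 0
Change at index 8: 18 -> -6
Index 8 was NOT the min. New min = min(-14, -6). No rescan of other elements needed.
Needs rescan: no

Answer: no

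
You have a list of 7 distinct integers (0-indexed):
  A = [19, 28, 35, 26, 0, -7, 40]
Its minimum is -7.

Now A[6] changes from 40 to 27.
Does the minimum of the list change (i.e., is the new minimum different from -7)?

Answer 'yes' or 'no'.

Old min = -7
Change: A[6] 40 -> 27
Changed element was NOT the min; min changes only if 27 < -7.
New min = -7; changed? no

Answer: no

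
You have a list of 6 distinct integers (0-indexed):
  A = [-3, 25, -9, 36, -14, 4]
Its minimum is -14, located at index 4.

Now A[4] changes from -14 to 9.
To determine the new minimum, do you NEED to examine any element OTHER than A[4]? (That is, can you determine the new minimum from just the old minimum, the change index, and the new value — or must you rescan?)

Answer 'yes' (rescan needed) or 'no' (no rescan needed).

Answer: yes

Derivation:
Old min = -14 at index 4
Change at index 4: -14 -> 9
Index 4 WAS the min and new value 9 > old min -14. Must rescan other elements to find the new min.
Needs rescan: yes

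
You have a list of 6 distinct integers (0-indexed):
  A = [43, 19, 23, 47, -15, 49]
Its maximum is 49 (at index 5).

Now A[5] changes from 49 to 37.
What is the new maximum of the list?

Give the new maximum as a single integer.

Old max = 49 (at index 5)
Change: A[5] 49 -> 37
Changed element WAS the max -> may need rescan.
  Max of remaining elements: 47
  New max = max(37, 47) = 47

Answer: 47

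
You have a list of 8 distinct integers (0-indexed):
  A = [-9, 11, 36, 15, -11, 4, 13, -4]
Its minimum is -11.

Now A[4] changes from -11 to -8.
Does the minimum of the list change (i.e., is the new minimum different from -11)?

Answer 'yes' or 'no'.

Old min = -11
Change: A[4] -11 -> -8
Changed element was the min; new min must be rechecked.
New min = -9; changed? yes

Answer: yes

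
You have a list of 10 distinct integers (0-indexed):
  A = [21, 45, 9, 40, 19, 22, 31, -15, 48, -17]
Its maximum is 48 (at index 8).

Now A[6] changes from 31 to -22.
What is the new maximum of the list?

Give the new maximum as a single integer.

Answer: 48

Derivation:
Old max = 48 (at index 8)
Change: A[6] 31 -> -22
Changed element was NOT the old max.
  New max = max(old_max, new_val) = max(48, -22) = 48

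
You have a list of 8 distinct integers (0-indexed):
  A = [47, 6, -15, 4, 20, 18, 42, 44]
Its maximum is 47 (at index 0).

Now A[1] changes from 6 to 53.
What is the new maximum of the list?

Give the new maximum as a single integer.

Old max = 47 (at index 0)
Change: A[1] 6 -> 53
Changed element was NOT the old max.
  New max = max(old_max, new_val) = max(47, 53) = 53

Answer: 53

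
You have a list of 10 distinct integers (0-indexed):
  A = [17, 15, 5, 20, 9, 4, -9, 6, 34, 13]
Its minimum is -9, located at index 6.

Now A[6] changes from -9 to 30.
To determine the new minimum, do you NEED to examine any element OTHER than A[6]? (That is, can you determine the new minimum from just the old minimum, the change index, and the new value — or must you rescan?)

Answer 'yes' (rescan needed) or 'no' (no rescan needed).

Answer: yes

Derivation:
Old min = -9 at index 6
Change at index 6: -9 -> 30
Index 6 WAS the min and new value 30 > old min -9. Must rescan other elements to find the new min.
Needs rescan: yes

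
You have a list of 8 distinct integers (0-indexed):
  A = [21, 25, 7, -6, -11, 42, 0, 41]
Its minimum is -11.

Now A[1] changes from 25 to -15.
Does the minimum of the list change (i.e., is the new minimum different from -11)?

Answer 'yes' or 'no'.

Old min = -11
Change: A[1] 25 -> -15
Changed element was NOT the min; min changes only if -15 < -11.
New min = -15; changed? yes

Answer: yes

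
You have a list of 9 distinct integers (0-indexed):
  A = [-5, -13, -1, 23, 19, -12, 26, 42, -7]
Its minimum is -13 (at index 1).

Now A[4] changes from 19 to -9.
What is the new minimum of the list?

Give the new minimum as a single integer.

Answer: -13

Derivation:
Old min = -13 (at index 1)
Change: A[4] 19 -> -9
Changed element was NOT the old min.
  New min = min(old_min, new_val) = min(-13, -9) = -13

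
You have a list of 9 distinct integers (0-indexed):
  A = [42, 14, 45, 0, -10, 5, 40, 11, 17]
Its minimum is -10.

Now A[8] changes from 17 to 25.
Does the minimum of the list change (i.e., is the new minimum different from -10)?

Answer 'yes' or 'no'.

Old min = -10
Change: A[8] 17 -> 25
Changed element was NOT the min; min changes only if 25 < -10.
New min = -10; changed? no

Answer: no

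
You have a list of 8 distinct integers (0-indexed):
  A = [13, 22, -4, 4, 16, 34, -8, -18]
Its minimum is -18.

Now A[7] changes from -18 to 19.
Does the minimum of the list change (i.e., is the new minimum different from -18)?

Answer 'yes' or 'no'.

Answer: yes

Derivation:
Old min = -18
Change: A[7] -18 -> 19
Changed element was the min; new min must be rechecked.
New min = -8; changed? yes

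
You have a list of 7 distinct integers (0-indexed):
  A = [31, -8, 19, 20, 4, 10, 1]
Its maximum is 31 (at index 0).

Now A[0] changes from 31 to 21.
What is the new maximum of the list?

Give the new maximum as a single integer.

Answer: 21

Derivation:
Old max = 31 (at index 0)
Change: A[0] 31 -> 21
Changed element WAS the max -> may need rescan.
  Max of remaining elements: 20
  New max = max(21, 20) = 21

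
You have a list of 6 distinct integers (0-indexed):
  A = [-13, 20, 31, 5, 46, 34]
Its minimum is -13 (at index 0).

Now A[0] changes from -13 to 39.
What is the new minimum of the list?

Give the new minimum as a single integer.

Old min = -13 (at index 0)
Change: A[0] -13 -> 39
Changed element WAS the min. Need to check: is 39 still <= all others?
  Min of remaining elements: 5
  New min = min(39, 5) = 5

Answer: 5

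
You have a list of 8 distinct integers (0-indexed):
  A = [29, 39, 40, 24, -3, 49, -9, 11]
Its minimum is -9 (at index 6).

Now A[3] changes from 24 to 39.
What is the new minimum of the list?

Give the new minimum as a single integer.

Old min = -9 (at index 6)
Change: A[3] 24 -> 39
Changed element was NOT the old min.
  New min = min(old_min, new_val) = min(-9, 39) = -9

Answer: -9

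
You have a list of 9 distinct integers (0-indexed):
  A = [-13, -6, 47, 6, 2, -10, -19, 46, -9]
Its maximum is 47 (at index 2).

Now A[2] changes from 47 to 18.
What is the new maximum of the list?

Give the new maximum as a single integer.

Old max = 47 (at index 2)
Change: A[2] 47 -> 18
Changed element WAS the max -> may need rescan.
  Max of remaining elements: 46
  New max = max(18, 46) = 46

Answer: 46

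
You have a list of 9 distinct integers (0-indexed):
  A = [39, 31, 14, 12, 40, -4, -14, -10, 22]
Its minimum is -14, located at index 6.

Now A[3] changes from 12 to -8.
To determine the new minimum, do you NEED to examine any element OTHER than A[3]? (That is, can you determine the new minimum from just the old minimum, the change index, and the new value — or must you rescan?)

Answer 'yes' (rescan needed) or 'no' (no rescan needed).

Old min = -14 at index 6
Change at index 3: 12 -> -8
Index 3 was NOT the min. New min = min(-14, -8). No rescan of other elements needed.
Needs rescan: no

Answer: no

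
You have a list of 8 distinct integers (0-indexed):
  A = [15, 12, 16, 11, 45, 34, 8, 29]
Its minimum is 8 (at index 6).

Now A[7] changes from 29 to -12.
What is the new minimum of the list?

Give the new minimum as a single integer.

Answer: -12

Derivation:
Old min = 8 (at index 6)
Change: A[7] 29 -> -12
Changed element was NOT the old min.
  New min = min(old_min, new_val) = min(8, -12) = -12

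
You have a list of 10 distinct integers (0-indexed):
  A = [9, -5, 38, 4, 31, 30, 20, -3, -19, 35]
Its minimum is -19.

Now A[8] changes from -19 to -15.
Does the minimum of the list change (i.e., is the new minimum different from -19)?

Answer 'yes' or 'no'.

Answer: yes

Derivation:
Old min = -19
Change: A[8] -19 -> -15
Changed element was the min; new min must be rechecked.
New min = -15; changed? yes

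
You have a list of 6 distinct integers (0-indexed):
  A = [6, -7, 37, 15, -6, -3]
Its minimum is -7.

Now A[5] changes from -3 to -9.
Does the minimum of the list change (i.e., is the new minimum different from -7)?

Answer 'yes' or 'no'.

Answer: yes

Derivation:
Old min = -7
Change: A[5] -3 -> -9
Changed element was NOT the min; min changes only if -9 < -7.
New min = -9; changed? yes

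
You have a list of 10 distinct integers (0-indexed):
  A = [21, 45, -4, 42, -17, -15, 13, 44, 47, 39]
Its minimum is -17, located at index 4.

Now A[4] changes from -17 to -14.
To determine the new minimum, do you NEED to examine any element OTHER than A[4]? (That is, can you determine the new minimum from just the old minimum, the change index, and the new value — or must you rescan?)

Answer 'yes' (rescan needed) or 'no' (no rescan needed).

Answer: yes

Derivation:
Old min = -17 at index 4
Change at index 4: -17 -> -14
Index 4 WAS the min and new value -14 > old min -17. Must rescan other elements to find the new min.
Needs rescan: yes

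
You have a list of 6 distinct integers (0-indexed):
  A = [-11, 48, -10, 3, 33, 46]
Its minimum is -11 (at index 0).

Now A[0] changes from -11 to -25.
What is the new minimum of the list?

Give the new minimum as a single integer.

Answer: -25

Derivation:
Old min = -11 (at index 0)
Change: A[0] -11 -> -25
Changed element WAS the min. Need to check: is -25 still <= all others?
  Min of remaining elements: -10
  New min = min(-25, -10) = -25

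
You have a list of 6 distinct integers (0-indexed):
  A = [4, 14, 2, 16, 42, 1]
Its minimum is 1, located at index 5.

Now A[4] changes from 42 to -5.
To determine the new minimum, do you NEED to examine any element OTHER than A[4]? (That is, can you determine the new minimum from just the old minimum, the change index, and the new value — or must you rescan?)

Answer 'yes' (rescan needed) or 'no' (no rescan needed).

Answer: no

Derivation:
Old min = 1 at index 5
Change at index 4: 42 -> -5
Index 4 was NOT the min. New min = min(1, -5). No rescan of other elements needed.
Needs rescan: no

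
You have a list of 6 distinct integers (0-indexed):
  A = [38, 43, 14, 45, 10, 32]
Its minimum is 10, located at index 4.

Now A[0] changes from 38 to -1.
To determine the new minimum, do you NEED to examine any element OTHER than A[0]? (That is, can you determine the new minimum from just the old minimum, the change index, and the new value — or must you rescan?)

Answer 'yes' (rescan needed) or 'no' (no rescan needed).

Answer: no

Derivation:
Old min = 10 at index 4
Change at index 0: 38 -> -1
Index 0 was NOT the min. New min = min(10, -1). No rescan of other elements needed.
Needs rescan: no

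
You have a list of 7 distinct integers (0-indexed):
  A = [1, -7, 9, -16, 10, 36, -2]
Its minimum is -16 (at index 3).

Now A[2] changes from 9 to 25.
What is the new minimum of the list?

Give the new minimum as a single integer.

Old min = -16 (at index 3)
Change: A[2] 9 -> 25
Changed element was NOT the old min.
  New min = min(old_min, new_val) = min(-16, 25) = -16

Answer: -16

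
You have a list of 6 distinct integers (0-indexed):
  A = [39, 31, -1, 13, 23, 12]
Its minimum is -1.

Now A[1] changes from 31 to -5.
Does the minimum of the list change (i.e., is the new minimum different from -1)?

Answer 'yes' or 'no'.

Answer: yes

Derivation:
Old min = -1
Change: A[1] 31 -> -5
Changed element was NOT the min; min changes only if -5 < -1.
New min = -5; changed? yes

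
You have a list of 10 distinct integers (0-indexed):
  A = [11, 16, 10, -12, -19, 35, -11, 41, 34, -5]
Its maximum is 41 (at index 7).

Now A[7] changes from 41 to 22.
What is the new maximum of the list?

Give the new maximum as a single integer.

Old max = 41 (at index 7)
Change: A[7] 41 -> 22
Changed element WAS the max -> may need rescan.
  Max of remaining elements: 35
  New max = max(22, 35) = 35

Answer: 35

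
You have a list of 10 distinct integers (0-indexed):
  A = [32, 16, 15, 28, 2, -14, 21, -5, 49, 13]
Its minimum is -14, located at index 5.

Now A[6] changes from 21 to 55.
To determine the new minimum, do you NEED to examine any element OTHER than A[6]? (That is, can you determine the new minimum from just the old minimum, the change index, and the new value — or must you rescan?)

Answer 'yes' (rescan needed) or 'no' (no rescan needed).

Answer: no

Derivation:
Old min = -14 at index 5
Change at index 6: 21 -> 55
Index 6 was NOT the min. New min = min(-14, 55). No rescan of other elements needed.
Needs rescan: no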